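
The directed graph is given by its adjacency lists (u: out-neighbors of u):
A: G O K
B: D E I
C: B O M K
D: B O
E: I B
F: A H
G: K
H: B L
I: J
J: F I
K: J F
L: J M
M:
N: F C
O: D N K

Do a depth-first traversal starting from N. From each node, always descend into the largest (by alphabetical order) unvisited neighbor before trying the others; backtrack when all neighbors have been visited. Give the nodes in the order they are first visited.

Visit N
N → F
F → H
H → L
L → M
L → J
J → I
H → B
B → E
B → D
D → O
O → K
F → A
A → G
N → C

N, F, H, L, M, J, I, B, E, D, O, K, A, G, C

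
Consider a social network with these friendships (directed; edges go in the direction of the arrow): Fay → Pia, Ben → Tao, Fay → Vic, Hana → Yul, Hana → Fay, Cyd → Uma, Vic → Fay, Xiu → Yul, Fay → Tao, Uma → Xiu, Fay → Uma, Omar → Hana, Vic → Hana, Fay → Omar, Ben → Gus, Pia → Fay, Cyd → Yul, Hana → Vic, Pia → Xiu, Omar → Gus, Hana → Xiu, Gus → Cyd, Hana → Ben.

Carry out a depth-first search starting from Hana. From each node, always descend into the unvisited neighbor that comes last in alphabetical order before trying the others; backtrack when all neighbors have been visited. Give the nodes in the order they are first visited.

Hana, Yul, Xiu, Vic, Fay, Uma, Tao, Pia, Omar, Gus, Cyd, Ben

Visit Hana
Hana → Yul
Hana → Xiu
Hana → Vic
Vic → Fay
Fay → Uma
Fay → Tao
Fay → Pia
Fay → Omar
Omar → Gus
Gus → Cyd
Hana → Ben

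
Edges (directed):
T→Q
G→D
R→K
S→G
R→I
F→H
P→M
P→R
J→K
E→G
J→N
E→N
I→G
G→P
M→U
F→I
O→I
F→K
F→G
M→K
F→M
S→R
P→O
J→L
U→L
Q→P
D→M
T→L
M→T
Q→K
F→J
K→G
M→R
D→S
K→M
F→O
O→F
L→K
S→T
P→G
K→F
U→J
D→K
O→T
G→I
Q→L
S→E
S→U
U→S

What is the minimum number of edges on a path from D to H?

3

Level 0: D
Level 1: K, M, S
Level 2: E, F, G, R, T, U
Level 3: H, I, J, L, N, O, P, Q
H first appears at level 3.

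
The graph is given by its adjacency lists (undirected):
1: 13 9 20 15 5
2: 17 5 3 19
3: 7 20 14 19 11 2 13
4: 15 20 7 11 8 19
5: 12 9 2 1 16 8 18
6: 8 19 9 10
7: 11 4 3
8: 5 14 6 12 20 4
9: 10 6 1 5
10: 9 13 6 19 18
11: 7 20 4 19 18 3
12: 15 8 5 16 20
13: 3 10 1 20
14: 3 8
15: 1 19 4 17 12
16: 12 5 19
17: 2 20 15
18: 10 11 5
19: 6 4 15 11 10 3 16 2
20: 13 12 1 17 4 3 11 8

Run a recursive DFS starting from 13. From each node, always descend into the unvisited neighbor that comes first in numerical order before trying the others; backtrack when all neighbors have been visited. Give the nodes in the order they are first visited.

Visit 13
13 → 1
1 → 5
5 → 2
2 → 3
3 → 7
7 → 4
4 → 8
8 → 6
6 → 9
9 → 10
10 → 18
18 → 11
11 → 19
19 → 15
15 → 12
12 → 16
12 → 20
20 → 17
8 → 14

13, 1, 5, 2, 3, 7, 4, 8, 6, 9, 10, 18, 11, 19, 15, 12, 16, 20, 17, 14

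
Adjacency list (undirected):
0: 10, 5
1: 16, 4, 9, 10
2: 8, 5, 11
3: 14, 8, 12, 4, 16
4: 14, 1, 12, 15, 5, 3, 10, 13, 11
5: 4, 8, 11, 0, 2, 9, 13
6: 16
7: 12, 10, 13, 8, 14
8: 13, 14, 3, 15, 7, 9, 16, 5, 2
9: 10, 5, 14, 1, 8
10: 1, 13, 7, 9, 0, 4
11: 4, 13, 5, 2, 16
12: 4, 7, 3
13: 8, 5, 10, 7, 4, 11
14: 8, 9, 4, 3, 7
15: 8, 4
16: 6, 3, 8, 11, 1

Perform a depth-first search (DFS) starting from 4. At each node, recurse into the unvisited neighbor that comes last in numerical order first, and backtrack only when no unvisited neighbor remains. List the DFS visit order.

4, 15, 8, 16, 11, 13, 10, 9, 14, 7, 12, 3, 5, 2, 0, 1, 6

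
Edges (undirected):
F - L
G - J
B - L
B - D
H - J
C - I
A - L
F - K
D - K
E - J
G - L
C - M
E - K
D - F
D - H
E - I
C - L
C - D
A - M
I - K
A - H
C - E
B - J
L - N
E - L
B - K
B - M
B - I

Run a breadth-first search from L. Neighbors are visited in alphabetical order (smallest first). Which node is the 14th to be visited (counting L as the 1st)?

K

Visit L; enqueue A, B, C, E, F, G, N → queue [A, B, C, E, F, G, N]
Visit A; enqueue H, M → queue [B, C, E, F, G, N, H, M]
Visit B; enqueue D, I, J, K → queue [C, E, F, G, N, H, M, D, I, J, K]
Visit C → queue [E, F, G, N, H, M, D, I, J, K]
Visit E → queue [F, G, N, H, M, D, I, J, K]
Visit F → queue [G, N, H, M, D, I, J, K]
Visit G → queue [N, H, M, D, I, J, K]
Visit N → queue [H, M, D, I, J, K]
Visit H → queue [M, D, I, J, K]
Visit M → queue [D, I, J, K]
Visit D → queue [I, J, K]
Visit I → queue [J, K]
Visit J → queue [K]
Visit K → queue []

Visit order: L, A, B, C, E, F, G, N, H, M, D, I, J, K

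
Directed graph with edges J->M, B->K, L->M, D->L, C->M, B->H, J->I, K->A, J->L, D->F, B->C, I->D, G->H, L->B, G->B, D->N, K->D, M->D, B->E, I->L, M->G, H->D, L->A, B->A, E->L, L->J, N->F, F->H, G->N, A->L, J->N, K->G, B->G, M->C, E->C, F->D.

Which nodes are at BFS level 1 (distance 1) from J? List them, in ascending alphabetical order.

I, L, M, N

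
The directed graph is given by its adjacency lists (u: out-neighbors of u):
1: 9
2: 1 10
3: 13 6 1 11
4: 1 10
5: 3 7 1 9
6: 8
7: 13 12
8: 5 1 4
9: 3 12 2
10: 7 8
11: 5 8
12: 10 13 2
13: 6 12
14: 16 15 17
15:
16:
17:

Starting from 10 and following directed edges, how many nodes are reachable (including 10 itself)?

13

BFS from 10 visits: 10, 7, 8, 12, 13, 1, 4, 5, 2, 6, 9, 3, 11
Reachable nodes: 13 of 17 total.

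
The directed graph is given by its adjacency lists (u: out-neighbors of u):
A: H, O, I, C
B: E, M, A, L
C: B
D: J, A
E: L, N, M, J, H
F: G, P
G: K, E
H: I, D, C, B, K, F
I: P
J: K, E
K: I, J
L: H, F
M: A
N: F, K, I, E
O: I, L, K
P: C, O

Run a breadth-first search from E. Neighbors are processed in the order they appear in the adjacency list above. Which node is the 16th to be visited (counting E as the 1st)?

O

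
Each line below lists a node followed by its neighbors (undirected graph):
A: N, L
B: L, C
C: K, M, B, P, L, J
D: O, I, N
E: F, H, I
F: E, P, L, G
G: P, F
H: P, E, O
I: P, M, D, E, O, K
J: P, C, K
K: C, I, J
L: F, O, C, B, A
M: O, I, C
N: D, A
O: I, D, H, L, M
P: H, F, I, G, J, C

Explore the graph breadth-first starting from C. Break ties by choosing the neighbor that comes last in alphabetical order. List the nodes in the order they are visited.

C P M L K J B I H G F O A E D N

Visit C; enqueue P, M, L, K, J, B → queue [P, M, L, K, J, B]
Visit P; enqueue I, H, G, F → queue [M, L, K, J, B, I, H, G, F]
Visit M; enqueue O → queue [L, K, J, B, I, H, G, F, O]
Visit L; enqueue A → queue [K, J, B, I, H, G, F, O, A]
Visit K → queue [J, B, I, H, G, F, O, A]
Visit J → queue [B, I, H, G, F, O, A]
Visit B → queue [I, H, G, F, O, A]
Visit I; enqueue E, D → queue [H, G, F, O, A, E, D]
Visit H → queue [G, F, O, A, E, D]
Visit G → queue [F, O, A, E, D]
Visit F → queue [O, A, E, D]
Visit O → queue [A, E, D]
Visit A; enqueue N → queue [E, D, N]
Visit E → queue [D, N]
Visit D → queue [N]
Visit N → queue []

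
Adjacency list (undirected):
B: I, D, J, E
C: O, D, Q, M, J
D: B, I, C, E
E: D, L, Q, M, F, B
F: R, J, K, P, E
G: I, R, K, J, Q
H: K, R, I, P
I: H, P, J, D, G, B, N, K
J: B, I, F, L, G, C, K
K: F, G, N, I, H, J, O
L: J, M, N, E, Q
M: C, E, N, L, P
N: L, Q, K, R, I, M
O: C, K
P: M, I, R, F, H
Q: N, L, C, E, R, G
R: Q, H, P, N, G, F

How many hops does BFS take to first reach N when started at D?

Level 0: D
Level 1: B, C, E, I
Level 2: F, G, H, J, K, L, M, N, O, P, Q
Level 3: R
N first appears at level 2.

2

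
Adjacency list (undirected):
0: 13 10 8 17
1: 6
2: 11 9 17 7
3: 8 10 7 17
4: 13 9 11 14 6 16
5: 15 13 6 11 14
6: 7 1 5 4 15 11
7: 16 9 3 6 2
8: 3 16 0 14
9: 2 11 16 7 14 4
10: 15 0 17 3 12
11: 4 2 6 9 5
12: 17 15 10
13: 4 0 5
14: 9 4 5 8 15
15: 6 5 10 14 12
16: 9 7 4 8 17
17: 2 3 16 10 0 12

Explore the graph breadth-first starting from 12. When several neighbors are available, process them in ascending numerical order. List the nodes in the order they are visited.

Visit 12; enqueue 10, 15, 17 → queue [10, 15, 17]
Visit 10; enqueue 0, 3 → queue [15, 17, 0, 3]
Visit 15; enqueue 5, 6, 14 → queue [17, 0, 3, 5, 6, 14]
Visit 17; enqueue 2, 16 → queue [0, 3, 5, 6, 14, 2, 16]
Visit 0; enqueue 8, 13 → queue [3, 5, 6, 14, 2, 16, 8, 13]
Visit 3; enqueue 7 → queue [5, 6, 14, 2, 16, 8, 13, 7]
Visit 5; enqueue 11 → queue [6, 14, 2, 16, 8, 13, 7, 11]
Visit 6; enqueue 1, 4 → queue [14, 2, 16, 8, 13, 7, 11, 1, 4]
Visit 14; enqueue 9 → queue [2, 16, 8, 13, 7, 11, 1, 4, 9]
Visit 2 → queue [16, 8, 13, 7, 11, 1, 4, 9]
Visit 16 → queue [8, 13, 7, 11, 1, 4, 9]
Visit 8 → queue [13, 7, 11, 1, 4, 9]
Visit 13 → queue [7, 11, 1, 4, 9]
Visit 7 → queue [11, 1, 4, 9]
Visit 11 → queue [1, 4, 9]
Visit 1 → queue [4, 9]
Visit 4 → queue [9]
Visit 9 → queue []

12 -> 10 -> 15 -> 17 -> 0 -> 3 -> 5 -> 6 -> 14 -> 2 -> 16 -> 8 -> 13 -> 7 -> 11 -> 1 -> 4 -> 9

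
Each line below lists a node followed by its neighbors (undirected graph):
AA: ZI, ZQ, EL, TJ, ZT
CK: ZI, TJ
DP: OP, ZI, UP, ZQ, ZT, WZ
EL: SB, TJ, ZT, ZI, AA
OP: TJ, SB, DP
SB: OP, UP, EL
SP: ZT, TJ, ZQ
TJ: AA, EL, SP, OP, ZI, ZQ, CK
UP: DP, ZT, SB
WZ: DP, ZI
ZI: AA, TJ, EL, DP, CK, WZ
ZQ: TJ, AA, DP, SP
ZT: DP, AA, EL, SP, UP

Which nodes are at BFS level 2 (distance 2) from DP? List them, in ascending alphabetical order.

AA, CK, EL, SB, SP, TJ

Level 0: DP
Level 1: OP, UP, WZ, ZI, ZQ, ZT
Level 2: AA, CK, EL, SB, SP, TJ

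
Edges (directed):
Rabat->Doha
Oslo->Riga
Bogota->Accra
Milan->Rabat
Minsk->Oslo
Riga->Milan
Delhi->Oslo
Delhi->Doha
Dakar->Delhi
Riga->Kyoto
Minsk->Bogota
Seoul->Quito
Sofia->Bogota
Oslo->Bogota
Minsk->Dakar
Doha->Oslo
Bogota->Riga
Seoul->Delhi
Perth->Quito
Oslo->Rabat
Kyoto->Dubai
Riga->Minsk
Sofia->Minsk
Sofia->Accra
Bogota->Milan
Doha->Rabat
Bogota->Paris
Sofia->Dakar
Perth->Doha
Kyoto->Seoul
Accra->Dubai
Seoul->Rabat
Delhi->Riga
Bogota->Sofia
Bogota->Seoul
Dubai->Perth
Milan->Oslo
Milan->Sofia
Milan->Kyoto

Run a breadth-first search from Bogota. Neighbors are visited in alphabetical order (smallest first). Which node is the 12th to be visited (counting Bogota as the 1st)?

Visit Bogota; enqueue Accra, Milan, Paris, Riga, Seoul, Sofia → queue [Accra, Milan, Paris, Riga, Seoul, Sofia]
Visit Accra; enqueue Dubai → queue [Milan, Paris, Riga, Seoul, Sofia, Dubai]
Visit Milan; enqueue Kyoto, Oslo, Rabat → queue [Paris, Riga, Seoul, Sofia, Dubai, Kyoto, Oslo, Rabat]
Visit Paris → queue [Riga, Seoul, Sofia, Dubai, Kyoto, Oslo, Rabat]
Visit Riga; enqueue Minsk → queue [Seoul, Sofia, Dubai, Kyoto, Oslo, Rabat, Minsk]
Visit Seoul; enqueue Delhi, Quito → queue [Sofia, Dubai, Kyoto, Oslo, Rabat, Minsk, Delhi, Quito]
Visit Sofia; enqueue Dakar → queue [Dubai, Kyoto, Oslo, Rabat, Minsk, Delhi, Quito, Dakar]
Visit Dubai; enqueue Perth → queue [Kyoto, Oslo, Rabat, Minsk, Delhi, Quito, Dakar, Perth]
Visit Kyoto → queue [Oslo, Rabat, Minsk, Delhi, Quito, Dakar, Perth]
Visit Oslo → queue [Rabat, Minsk, Delhi, Quito, Dakar, Perth]
Visit Rabat; enqueue Doha → queue [Minsk, Delhi, Quito, Dakar, Perth, Doha]
Visit Minsk → queue [Delhi, Quito, Dakar, Perth, Doha]
Visit Delhi → queue [Quito, Dakar, Perth, Doha]
Visit Quito → queue [Dakar, Perth, Doha]
Visit Dakar → queue [Perth, Doha]
Visit Perth → queue [Doha]
Visit Doha → queue []

Visit order: Bogota, Accra, Milan, Paris, Riga, Seoul, Sofia, Dubai, Kyoto, Oslo, Rabat, Minsk, Delhi, Quito, Dakar, Perth, Doha

Minsk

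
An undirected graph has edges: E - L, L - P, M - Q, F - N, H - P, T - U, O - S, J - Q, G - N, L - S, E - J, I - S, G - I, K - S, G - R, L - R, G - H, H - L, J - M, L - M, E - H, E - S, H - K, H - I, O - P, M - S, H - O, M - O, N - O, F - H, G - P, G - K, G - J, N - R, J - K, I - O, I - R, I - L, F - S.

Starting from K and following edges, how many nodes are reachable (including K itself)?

BFS from K visits: K, S, J, H, G, O, M, L, I, F, E, Q, P, R, N
Reachable nodes: 15 of 17 total.

15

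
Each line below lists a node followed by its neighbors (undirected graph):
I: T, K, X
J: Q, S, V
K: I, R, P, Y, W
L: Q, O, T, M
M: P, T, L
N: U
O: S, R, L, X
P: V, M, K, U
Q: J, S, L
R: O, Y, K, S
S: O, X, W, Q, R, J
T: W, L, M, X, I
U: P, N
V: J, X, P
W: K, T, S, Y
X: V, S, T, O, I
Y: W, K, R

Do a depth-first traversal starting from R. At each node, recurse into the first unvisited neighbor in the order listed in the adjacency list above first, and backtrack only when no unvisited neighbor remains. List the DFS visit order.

R -> O -> S -> X -> V -> J -> Q -> L -> T -> W -> K -> I -> P -> M -> U -> N -> Y

Visit R
R → O
O → S
S → X
X → V
V → J
J → Q
Q → L
L → T
T → W
W → K
K → I
K → P
P → M
P → U
U → N
K → Y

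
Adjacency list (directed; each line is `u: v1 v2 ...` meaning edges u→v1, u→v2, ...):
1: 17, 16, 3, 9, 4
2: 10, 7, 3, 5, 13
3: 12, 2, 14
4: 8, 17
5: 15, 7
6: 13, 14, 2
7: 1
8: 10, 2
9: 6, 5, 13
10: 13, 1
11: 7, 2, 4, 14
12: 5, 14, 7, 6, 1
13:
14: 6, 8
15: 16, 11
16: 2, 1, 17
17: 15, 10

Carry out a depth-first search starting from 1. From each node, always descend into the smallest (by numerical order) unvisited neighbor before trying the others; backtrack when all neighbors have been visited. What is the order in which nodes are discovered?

Visit 1
1 → 3
3 → 2
2 → 5
5 → 7
5 → 15
15 → 11
11 → 4
4 → 8
8 → 10
10 → 13
4 → 17
11 → 14
14 → 6
15 → 16
3 → 12
1 → 9

1, 3, 2, 5, 7, 15, 11, 4, 8, 10, 13, 17, 14, 6, 16, 12, 9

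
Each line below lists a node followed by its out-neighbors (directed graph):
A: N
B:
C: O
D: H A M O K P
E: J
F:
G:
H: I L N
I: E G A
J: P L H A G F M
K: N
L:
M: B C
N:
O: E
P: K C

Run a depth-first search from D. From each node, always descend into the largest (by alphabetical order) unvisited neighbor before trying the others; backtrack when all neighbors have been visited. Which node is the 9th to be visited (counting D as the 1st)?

Visit D
D → P
P → K
K → N
P → C
C → O
O → E
E → J
J → M
M → B
J → L
J → H
H → I
I → G
I → A
J → F

Visit order: D, P, K, N, C, O, E, J, M, B, L, H, I, G, A, F

M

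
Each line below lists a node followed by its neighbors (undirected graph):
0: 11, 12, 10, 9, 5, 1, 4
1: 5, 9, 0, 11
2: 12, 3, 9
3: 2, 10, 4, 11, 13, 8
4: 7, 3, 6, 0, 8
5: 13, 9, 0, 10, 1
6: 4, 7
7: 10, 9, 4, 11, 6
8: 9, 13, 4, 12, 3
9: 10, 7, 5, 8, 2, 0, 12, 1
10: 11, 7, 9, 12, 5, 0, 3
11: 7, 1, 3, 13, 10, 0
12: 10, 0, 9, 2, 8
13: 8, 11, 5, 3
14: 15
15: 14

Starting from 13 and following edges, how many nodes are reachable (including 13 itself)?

BFS from 13 visits: 13, 11, 8, 5, 3, 10, 7, 1, 0, 12, 9, 4, 2, 6
Reachable nodes: 14 of 16 total.

14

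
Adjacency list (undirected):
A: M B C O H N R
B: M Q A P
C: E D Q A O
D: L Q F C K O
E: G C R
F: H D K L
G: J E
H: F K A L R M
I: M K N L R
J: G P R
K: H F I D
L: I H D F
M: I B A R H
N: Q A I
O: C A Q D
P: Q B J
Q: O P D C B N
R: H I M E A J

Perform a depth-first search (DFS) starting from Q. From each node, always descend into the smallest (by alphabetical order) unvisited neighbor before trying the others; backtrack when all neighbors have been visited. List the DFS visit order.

Visit Q
Q → B
B → A
A → C
C → D
D → F
F → H
H → K
K → I
I → L
I → M
M → R
R → E
E → G
G → J
J → P
I → N
D → O

Q → B → A → C → D → F → H → K → I → L → M → R → E → G → J → P → N → O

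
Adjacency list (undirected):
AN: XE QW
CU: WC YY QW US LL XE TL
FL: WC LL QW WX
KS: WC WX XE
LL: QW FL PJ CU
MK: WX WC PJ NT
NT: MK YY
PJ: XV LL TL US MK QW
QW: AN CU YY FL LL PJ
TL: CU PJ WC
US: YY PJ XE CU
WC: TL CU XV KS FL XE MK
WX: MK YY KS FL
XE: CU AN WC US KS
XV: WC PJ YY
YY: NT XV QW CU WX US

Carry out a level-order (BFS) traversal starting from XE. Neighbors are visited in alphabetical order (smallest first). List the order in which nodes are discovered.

Visit XE; enqueue AN, CU, KS, US, WC → queue [AN, CU, KS, US, WC]
Visit AN; enqueue QW → queue [CU, KS, US, WC, QW]
Visit CU; enqueue LL, TL, YY → queue [KS, US, WC, QW, LL, TL, YY]
Visit KS; enqueue WX → queue [US, WC, QW, LL, TL, YY, WX]
Visit US; enqueue PJ → queue [WC, QW, LL, TL, YY, WX, PJ]
Visit WC; enqueue FL, MK, XV → queue [QW, LL, TL, YY, WX, PJ, FL, MK, XV]
Visit QW → queue [LL, TL, YY, WX, PJ, FL, MK, XV]
Visit LL → queue [TL, YY, WX, PJ, FL, MK, XV]
Visit TL → queue [YY, WX, PJ, FL, MK, XV]
Visit YY; enqueue NT → queue [WX, PJ, FL, MK, XV, NT]
Visit WX → queue [PJ, FL, MK, XV, NT]
Visit PJ → queue [FL, MK, XV, NT]
Visit FL → queue [MK, XV, NT]
Visit MK → queue [XV, NT]
Visit XV → queue [NT]
Visit NT → queue []

XE -> AN -> CU -> KS -> US -> WC -> QW -> LL -> TL -> YY -> WX -> PJ -> FL -> MK -> XV -> NT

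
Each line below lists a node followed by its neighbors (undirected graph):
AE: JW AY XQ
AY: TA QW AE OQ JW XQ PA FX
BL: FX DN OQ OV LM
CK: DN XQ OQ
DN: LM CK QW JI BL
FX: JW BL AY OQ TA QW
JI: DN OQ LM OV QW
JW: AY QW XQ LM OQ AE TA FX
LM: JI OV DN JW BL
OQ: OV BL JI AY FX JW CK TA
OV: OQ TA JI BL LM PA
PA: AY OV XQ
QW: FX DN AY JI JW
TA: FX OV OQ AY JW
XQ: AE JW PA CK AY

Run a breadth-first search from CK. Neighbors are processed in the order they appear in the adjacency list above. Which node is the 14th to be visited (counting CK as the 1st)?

FX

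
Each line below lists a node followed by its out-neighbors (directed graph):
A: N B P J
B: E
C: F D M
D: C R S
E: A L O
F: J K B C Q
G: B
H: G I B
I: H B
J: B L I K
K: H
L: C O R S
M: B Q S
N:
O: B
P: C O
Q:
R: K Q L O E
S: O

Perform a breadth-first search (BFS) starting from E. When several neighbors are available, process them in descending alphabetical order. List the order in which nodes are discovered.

E → O → L → A → B → S → R → C → P → N → J → Q → K → M → F → D → I → H → G

Visit E; enqueue O, L, A → queue [O, L, A]
Visit O; enqueue B → queue [L, A, B]
Visit L; enqueue S, R, C → queue [A, B, S, R, C]
Visit A; enqueue P, N, J → queue [B, S, R, C, P, N, J]
Visit B → queue [S, R, C, P, N, J]
Visit S → queue [R, C, P, N, J]
Visit R; enqueue Q, K → queue [C, P, N, J, Q, K]
Visit C; enqueue M, F, D → queue [P, N, J, Q, K, M, F, D]
Visit P → queue [N, J, Q, K, M, F, D]
Visit N → queue [J, Q, K, M, F, D]
Visit J; enqueue I → queue [Q, K, M, F, D, I]
Visit Q → queue [K, M, F, D, I]
Visit K; enqueue H → queue [M, F, D, I, H]
Visit M → queue [F, D, I, H]
Visit F → queue [D, I, H]
Visit D → queue [I, H]
Visit I → queue [H]
Visit H; enqueue G → queue [G]
Visit G → queue []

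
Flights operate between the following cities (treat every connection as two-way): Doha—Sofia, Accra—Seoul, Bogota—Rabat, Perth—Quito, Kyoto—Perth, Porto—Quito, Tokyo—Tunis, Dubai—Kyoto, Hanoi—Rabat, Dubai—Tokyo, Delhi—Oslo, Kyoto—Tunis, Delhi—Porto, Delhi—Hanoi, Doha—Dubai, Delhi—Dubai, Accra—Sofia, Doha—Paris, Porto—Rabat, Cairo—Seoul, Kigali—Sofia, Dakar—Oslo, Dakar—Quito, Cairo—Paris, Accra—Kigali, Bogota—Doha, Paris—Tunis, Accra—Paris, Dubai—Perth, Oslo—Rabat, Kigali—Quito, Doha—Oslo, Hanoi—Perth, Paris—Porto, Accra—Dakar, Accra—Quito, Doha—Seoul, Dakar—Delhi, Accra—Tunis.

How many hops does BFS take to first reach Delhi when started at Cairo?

Level 0: Cairo
Level 1: Paris, Seoul
Level 2: Accra, Doha, Porto, Tunis
Level 3: Bogota, Dakar, Delhi, Dubai, Kigali, Kyoto, Oslo, Quito, Rabat, Sofia, Tokyo
Level 4: Hanoi, Perth
Delhi first appears at level 3.

3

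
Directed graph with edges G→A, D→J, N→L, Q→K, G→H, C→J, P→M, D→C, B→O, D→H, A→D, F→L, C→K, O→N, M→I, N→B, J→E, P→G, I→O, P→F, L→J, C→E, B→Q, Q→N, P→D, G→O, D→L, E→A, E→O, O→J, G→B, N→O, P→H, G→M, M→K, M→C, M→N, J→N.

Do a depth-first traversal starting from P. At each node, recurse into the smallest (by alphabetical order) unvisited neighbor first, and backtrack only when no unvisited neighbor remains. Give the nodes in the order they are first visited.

P, D, C, E, A, O, J, N, B, Q, K, L, H, F, G, M, I

Visit P
P → D
D → C
C → E
E → A
E → O
O → J
J → N
N → B
B → Q
Q → K
N → L
D → H
P → F
P → G
G → M
M → I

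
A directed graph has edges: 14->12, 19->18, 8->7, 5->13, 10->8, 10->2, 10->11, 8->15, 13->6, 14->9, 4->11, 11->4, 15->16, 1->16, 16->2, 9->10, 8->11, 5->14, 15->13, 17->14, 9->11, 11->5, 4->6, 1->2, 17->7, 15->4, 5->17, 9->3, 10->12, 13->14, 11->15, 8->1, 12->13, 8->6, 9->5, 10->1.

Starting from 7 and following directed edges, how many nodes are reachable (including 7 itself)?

BFS from 7 visits: 7
Reachable nodes: 1 of 19 total.

1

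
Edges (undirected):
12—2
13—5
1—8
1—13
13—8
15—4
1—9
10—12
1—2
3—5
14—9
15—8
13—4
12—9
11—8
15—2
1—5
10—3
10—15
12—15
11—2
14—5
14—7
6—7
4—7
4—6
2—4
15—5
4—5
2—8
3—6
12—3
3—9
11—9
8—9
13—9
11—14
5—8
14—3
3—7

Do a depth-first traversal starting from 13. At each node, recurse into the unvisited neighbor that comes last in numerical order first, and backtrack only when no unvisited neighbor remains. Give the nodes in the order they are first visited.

Visit 13
13 → 9
9 → 14
14 → 11
11 → 8
8 → 15
15 → 12
12 → 10
10 → 3
3 → 7
7 → 6
6 → 4
4 → 5
5 → 1
1 → 2

13, 9, 14, 11, 8, 15, 12, 10, 3, 7, 6, 4, 5, 1, 2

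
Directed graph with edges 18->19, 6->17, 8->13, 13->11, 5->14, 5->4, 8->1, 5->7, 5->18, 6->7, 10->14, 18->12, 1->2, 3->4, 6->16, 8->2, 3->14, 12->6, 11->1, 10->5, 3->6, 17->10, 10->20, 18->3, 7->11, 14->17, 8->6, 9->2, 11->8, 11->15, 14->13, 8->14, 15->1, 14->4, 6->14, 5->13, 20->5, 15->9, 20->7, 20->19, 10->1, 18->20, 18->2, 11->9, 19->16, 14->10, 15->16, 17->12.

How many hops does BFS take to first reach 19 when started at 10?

2

Level 0: 10
Level 1: 1, 5, 14, 20
Level 2: 2, 4, 7, 13, 17, 18, 19
Level 3: 3, 11, 12, 16
Level 4: 6, 8, 9, 15
19 first appears at level 2.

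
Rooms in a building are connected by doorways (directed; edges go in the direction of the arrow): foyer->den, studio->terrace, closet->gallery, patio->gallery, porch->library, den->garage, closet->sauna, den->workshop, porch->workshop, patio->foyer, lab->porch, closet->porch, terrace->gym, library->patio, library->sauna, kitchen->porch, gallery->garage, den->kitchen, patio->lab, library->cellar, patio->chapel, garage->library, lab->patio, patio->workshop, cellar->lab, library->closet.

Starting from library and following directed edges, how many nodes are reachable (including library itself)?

BFS from library visits: library, cellar, closet, patio, sauna, lab, gallery, porch, chapel, foyer, workshop, garage, den, kitchen
Reachable nodes: 14 of 17 total.

14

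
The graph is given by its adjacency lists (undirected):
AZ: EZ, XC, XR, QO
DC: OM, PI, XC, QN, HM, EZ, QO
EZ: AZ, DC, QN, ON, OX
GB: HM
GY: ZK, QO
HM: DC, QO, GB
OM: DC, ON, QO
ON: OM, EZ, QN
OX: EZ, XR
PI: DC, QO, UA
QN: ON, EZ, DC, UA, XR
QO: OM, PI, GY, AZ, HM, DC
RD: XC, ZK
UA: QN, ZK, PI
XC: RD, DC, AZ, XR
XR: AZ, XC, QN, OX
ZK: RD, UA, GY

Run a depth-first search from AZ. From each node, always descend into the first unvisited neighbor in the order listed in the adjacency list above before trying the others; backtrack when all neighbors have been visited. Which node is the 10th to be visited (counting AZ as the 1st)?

XC

Visit AZ
AZ → EZ
EZ → DC
DC → OM
OM → ON
ON → QN
QN → UA
UA → ZK
ZK → RD
RD → XC
XC → XR
XR → OX
ZK → GY
GY → QO
QO → PI
QO → HM
HM → GB

Visit order: AZ, EZ, DC, OM, ON, QN, UA, ZK, RD, XC, XR, OX, GY, QO, PI, HM, GB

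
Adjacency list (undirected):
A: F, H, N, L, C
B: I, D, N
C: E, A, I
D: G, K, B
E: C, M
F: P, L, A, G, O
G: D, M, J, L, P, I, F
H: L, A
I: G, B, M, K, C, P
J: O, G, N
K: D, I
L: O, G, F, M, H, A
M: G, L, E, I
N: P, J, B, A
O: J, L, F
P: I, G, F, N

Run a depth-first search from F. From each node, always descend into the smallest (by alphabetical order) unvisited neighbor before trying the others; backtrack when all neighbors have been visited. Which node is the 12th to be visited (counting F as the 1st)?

Visit F
F → A
A → C
C → E
E → M
M → G
G → D
D → B
B → I
I → K
I → P
P → N
N → J
J → O
O → L
L → H

Visit order: F, A, C, E, M, G, D, B, I, K, P, N, J, O, L, H

N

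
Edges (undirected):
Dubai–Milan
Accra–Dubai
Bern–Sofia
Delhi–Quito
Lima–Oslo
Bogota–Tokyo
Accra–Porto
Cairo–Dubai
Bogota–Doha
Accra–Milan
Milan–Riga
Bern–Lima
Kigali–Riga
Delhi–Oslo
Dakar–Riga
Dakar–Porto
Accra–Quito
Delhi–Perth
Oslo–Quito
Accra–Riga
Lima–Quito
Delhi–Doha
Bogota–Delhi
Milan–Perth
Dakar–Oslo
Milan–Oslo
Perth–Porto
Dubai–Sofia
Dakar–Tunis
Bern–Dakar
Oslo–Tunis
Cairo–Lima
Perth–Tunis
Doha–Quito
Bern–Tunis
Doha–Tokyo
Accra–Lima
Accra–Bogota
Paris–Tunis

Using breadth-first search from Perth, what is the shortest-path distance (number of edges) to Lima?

3

Level 0: Perth
Level 1: Delhi, Milan, Porto, Tunis
Level 2: Accra, Bern, Bogota, Dakar, Doha, Dubai, Oslo, Paris, Quito, Riga
Level 3: Cairo, Kigali, Lima, Sofia, Tokyo
Lima first appears at level 3.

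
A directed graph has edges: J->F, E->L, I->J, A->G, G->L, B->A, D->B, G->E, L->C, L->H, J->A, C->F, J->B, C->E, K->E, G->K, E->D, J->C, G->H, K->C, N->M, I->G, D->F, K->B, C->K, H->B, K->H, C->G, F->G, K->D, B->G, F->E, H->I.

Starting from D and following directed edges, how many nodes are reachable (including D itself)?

12

BFS from D visits: D, B, F, A, G, E, H, K, L, I, C, J
Reachable nodes: 12 of 14 total.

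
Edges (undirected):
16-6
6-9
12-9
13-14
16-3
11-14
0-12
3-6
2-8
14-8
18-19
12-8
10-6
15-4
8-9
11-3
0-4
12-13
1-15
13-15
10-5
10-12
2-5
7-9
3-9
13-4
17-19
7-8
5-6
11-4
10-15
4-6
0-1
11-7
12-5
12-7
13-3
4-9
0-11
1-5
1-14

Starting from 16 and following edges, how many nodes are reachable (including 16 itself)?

17

BFS from 16 visits: 16, 3, 6, 9, 11, 13, 4, 5, 10, 7, 8, 12, 0, 14, 15, 1, 2
Reachable nodes: 17 of 20 total.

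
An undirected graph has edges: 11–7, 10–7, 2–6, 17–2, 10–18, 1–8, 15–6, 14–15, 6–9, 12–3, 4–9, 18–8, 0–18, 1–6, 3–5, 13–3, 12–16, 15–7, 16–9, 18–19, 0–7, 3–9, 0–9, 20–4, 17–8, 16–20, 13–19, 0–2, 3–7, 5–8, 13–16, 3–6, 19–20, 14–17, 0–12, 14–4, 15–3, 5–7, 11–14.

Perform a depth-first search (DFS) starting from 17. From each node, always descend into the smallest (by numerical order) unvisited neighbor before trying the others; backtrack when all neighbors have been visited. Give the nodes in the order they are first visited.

Visit 17
17 → 2
2 → 0
0 → 7
7 → 3
3 → 5
5 → 8
8 → 1
1 → 6
6 → 9
9 → 4
4 → 14
14 → 11
14 → 15
4 → 20
20 → 16
16 → 12
16 → 13
13 → 19
19 → 18
18 → 10

17, 2, 0, 7, 3, 5, 8, 1, 6, 9, 4, 14, 11, 15, 20, 16, 12, 13, 19, 18, 10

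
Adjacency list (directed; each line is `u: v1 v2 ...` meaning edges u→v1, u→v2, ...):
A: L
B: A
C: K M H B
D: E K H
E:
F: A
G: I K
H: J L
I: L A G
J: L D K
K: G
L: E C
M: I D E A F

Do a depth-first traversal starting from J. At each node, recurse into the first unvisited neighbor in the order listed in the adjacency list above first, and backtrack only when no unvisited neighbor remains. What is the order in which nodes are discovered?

Visit J
J → L
L → E
L → C
C → K
K → G
G → I
I → A
C → M
M → D
D → H
M → F
C → B

J L E C K G I A M D H F B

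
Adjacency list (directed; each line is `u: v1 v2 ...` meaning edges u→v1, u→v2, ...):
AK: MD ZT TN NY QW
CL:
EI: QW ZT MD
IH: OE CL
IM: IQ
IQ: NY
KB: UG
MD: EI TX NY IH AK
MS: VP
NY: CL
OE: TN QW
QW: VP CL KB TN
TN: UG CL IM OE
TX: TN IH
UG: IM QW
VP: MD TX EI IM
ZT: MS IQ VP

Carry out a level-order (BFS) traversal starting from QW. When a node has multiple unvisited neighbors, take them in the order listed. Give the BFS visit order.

QW VP CL KB TN MD TX EI IM UG OE NY IH AK ZT IQ MS

Visit QW; enqueue VP, CL, KB, TN → queue [VP, CL, KB, TN]
Visit VP; enqueue MD, TX, EI, IM → queue [CL, KB, TN, MD, TX, EI, IM]
Visit CL → queue [KB, TN, MD, TX, EI, IM]
Visit KB; enqueue UG → queue [TN, MD, TX, EI, IM, UG]
Visit TN; enqueue OE → queue [MD, TX, EI, IM, UG, OE]
Visit MD; enqueue NY, IH, AK → queue [TX, EI, IM, UG, OE, NY, IH, AK]
Visit TX → queue [EI, IM, UG, OE, NY, IH, AK]
Visit EI; enqueue ZT → queue [IM, UG, OE, NY, IH, AK, ZT]
Visit IM; enqueue IQ → queue [UG, OE, NY, IH, AK, ZT, IQ]
Visit UG → queue [OE, NY, IH, AK, ZT, IQ]
Visit OE → queue [NY, IH, AK, ZT, IQ]
Visit NY → queue [IH, AK, ZT, IQ]
Visit IH → queue [AK, ZT, IQ]
Visit AK → queue [ZT, IQ]
Visit ZT; enqueue MS → queue [IQ, MS]
Visit IQ → queue [MS]
Visit MS → queue []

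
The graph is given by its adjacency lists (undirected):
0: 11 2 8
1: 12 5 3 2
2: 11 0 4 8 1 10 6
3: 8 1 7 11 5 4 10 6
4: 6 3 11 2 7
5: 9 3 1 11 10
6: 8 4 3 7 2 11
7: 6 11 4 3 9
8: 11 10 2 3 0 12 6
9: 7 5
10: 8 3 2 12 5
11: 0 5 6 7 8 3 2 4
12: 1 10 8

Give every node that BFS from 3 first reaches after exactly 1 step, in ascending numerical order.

Level 0: 3
Level 1: 1, 4, 5, 6, 7, 8, 10, 11
Level 2: 0, 2, 9, 12

1, 4, 5, 6, 7, 8, 10, 11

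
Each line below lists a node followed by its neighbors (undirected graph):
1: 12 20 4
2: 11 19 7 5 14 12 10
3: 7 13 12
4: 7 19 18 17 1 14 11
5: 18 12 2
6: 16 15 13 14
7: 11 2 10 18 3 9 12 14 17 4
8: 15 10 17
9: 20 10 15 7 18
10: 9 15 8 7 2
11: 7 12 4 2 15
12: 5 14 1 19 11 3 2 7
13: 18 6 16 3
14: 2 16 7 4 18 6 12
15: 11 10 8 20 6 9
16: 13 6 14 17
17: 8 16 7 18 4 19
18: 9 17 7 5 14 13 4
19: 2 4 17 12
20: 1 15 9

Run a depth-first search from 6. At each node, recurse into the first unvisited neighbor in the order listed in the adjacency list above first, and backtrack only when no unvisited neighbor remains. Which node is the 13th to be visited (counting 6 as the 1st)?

Visit 6
6 → 16
16 → 13
13 → 18
18 → 9
9 → 20
20 → 1
1 → 12
12 → 5
5 → 2
2 → 11
11 → 7
7 → 10
10 → 15
15 → 8
8 → 17
17 → 4
4 → 19
4 → 14
7 → 3

Visit order: 6, 16, 13, 18, 9, 20, 1, 12, 5, 2, 11, 7, 10, 15, 8, 17, 4, 19, 14, 3

10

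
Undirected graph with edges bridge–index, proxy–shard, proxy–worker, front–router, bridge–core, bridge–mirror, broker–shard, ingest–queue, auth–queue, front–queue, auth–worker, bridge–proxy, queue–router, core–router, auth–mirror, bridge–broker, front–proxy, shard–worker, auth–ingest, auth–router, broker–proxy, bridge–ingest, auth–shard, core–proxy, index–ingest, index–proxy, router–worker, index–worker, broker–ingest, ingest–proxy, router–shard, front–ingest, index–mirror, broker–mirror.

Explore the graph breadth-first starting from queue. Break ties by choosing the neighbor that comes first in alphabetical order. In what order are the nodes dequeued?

Visit queue; enqueue auth, front, ingest, router → queue [auth, front, ingest, router]
Visit auth; enqueue mirror, shard, worker → queue [front, ingest, router, mirror, shard, worker]
Visit front; enqueue proxy → queue [ingest, router, mirror, shard, worker, proxy]
Visit ingest; enqueue bridge, broker, index → queue [router, mirror, shard, worker, proxy, bridge, broker, index]
Visit router; enqueue core → queue [mirror, shard, worker, proxy, bridge, broker, index, core]
Visit mirror → queue [shard, worker, proxy, bridge, broker, index, core]
Visit shard → queue [worker, proxy, bridge, broker, index, core]
Visit worker → queue [proxy, bridge, broker, index, core]
Visit proxy → queue [bridge, broker, index, core]
Visit bridge → queue [broker, index, core]
Visit broker → queue [index, core]
Visit index → queue [core]
Visit core → queue []

queue -> auth -> front -> ingest -> router -> mirror -> shard -> worker -> proxy -> bridge -> broker -> index -> core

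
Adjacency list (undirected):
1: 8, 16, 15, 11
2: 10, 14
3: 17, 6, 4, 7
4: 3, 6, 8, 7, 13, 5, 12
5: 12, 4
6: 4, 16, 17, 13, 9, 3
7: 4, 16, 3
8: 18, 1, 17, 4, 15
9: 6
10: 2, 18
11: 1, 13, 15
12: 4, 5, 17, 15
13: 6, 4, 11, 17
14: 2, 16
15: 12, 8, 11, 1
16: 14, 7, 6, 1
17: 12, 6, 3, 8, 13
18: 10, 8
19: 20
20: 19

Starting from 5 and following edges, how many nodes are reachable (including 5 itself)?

18

BFS from 5 visits: 5, 4, 12, 3, 6, 7, 8, 13, 15, 17, 9, 16, 1, 18, 11, 14, 10, 2
Reachable nodes: 18 of 20 total.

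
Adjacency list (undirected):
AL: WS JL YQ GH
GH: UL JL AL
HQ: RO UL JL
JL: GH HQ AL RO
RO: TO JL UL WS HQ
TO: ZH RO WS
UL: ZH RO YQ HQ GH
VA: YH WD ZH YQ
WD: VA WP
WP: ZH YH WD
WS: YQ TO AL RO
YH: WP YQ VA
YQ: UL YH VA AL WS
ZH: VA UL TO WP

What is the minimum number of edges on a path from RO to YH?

3

Level 0: RO
Level 1: HQ, JL, TO, UL, WS
Level 2: AL, GH, YQ, ZH
Level 3: VA, WP, YH
Level 4: WD
YH first appears at level 3.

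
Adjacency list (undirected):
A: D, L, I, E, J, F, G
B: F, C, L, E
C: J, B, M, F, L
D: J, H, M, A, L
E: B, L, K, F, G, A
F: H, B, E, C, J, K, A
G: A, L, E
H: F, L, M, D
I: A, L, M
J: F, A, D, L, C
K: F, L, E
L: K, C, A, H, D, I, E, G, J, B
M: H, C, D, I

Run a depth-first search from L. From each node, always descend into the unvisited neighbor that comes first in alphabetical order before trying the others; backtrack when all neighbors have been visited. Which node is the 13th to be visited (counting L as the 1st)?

K

Visit L
L → A
A → D
D → H
H → F
F → B
B → C
C → J
C → M
M → I
B → E
E → G
E → K

Visit order: L, A, D, H, F, B, C, J, M, I, E, G, K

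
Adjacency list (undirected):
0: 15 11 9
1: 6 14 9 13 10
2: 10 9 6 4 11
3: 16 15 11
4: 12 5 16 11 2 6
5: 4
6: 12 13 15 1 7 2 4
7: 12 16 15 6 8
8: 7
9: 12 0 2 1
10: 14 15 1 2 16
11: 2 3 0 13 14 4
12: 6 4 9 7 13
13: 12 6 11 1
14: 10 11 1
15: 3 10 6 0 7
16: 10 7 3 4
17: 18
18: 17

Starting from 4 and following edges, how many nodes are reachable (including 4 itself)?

17

BFS from 4 visits: 4, 2, 5, 6, 11, 12, 16, 9, 10, 1, 7, 13, 15, 0, 3, 14, 8
Reachable nodes: 17 of 19 total.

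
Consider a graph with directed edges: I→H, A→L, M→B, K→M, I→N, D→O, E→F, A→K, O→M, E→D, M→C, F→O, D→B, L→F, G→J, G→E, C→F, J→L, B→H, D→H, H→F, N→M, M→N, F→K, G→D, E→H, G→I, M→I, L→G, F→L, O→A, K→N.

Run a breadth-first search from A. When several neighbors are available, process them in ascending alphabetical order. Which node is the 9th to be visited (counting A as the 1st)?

C

Visit A; enqueue K, L → queue [K, L]
Visit K; enqueue M, N → queue [L, M, N]
Visit L; enqueue F, G → queue [M, N, F, G]
Visit M; enqueue B, C, I → queue [N, F, G, B, C, I]
Visit N → queue [F, G, B, C, I]
Visit F; enqueue O → queue [G, B, C, I, O]
Visit G; enqueue D, E, J → queue [B, C, I, O, D, E, J]
Visit B; enqueue H → queue [C, I, O, D, E, J, H]
Visit C → queue [I, O, D, E, J, H]
Visit I → queue [O, D, E, J, H]
Visit O → queue [D, E, J, H]
Visit D → queue [E, J, H]
Visit E → queue [J, H]
Visit J → queue [H]
Visit H → queue []

Visit order: A, K, L, M, N, F, G, B, C, I, O, D, E, J, H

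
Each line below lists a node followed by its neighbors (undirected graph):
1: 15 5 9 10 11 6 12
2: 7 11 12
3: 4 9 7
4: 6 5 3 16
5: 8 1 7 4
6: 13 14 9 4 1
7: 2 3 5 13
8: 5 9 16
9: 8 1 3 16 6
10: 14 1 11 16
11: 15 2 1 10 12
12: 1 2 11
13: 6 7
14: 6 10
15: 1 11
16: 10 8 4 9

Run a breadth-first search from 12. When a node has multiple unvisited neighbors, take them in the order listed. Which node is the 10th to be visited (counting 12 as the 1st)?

7

Visit 12; enqueue 1, 2, 11 → queue [1, 2, 11]
Visit 1; enqueue 15, 5, 9, 10, 6 → queue [2, 11, 15, 5, 9, 10, 6]
Visit 2; enqueue 7 → queue [11, 15, 5, 9, 10, 6, 7]
Visit 11 → queue [15, 5, 9, 10, 6, 7]
Visit 15 → queue [5, 9, 10, 6, 7]
Visit 5; enqueue 8, 4 → queue [9, 10, 6, 7, 8, 4]
Visit 9; enqueue 3, 16 → queue [10, 6, 7, 8, 4, 3, 16]
Visit 10; enqueue 14 → queue [6, 7, 8, 4, 3, 16, 14]
Visit 6; enqueue 13 → queue [7, 8, 4, 3, 16, 14, 13]
Visit 7 → queue [8, 4, 3, 16, 14, 13]
Visit 8 → queue [4, 3, 16, 14, 13]
Visit 4 → queue [3, 16, 14, 13]
Visit 3 → queue [16, 14, 13]
Visit 16 → queue [14, 13]
Visit 14 → queue [13]
Visit 13 → queue []

Visit order: 12, 1, 2, 11, 15, 5, 9, 10, 6, 7, 8, 4, 3, 16, 14, 13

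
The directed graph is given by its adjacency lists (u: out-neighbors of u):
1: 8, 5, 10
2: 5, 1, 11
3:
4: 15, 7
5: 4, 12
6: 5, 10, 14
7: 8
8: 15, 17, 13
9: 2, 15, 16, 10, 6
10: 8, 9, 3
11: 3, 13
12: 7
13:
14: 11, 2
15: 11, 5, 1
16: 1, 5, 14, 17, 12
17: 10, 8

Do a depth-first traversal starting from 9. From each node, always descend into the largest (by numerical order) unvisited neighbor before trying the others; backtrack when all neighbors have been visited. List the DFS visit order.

9 → 16 → 17 → 10 → 8 → 15 → 11 → 13 → 3 → 5 → 12 → 7 → 4 → 1 → 14 → 2 → 6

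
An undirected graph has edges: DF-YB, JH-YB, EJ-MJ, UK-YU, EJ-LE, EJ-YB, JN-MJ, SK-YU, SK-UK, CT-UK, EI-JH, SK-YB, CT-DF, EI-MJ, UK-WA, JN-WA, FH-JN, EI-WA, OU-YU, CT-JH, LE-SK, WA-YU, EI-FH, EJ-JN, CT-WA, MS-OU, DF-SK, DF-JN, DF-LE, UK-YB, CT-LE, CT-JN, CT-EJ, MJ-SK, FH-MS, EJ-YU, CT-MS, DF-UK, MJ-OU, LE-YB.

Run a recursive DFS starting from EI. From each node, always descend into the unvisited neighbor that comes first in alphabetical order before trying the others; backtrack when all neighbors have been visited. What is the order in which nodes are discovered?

Visit EI
EI → FH
FH → JN
JN → CT
CT → DF
DF → LE
LE → EJ
EJ → MJ
MJ → OU
OU → MS
OU → YU
YU → SK
SK → UK
UK → WA
UK → YB
YB → JH

EI -> FH -> JN -> CT -> DF -> LE -> EJ -> MJ -> OU -> MS -> YU -> SK -> UK -> WA -> YB -> JH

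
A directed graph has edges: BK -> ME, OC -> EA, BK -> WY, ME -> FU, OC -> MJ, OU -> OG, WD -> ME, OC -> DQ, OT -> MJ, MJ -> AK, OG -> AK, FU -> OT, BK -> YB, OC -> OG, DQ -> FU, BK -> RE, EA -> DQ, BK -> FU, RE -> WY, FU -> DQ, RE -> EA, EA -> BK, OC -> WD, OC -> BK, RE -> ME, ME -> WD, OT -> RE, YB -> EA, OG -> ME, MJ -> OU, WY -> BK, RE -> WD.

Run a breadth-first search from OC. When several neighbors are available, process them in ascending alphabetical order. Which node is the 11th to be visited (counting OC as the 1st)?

Visit OC; enqueue BK, DQ, EA, MJ, OG, WD → queue [BK, DQ, EA, MJ, OG, WD]
Visit BK; enqueue FU, ME, RE, WY, YB → queue [DQ, EA, MJ, OG, WD, FU, ME, RE, WY, YB]
Visit DQ → queue [EA, MJ, OG, WD, FU, ME, RE, WY, YB]
Visit EA → queue [MJ, OG, WD, FU, ME, RE, WY, YB]
Visit MJ; enqueue AK, OU → queue [OG, WD, FU, ME, RE, WY, YB, AK, OU]
Visit OG → queue [WD, FU, ME, RE, WY, YB, AK, OU]
Visit WD → queue [FU, ME, RE, WY, YB, AK, OU]
Visit FU; enqueue OT → queue [ME, RE, WY, YB, AK, OU, OT]
Visit ME → queue [RE, WY, YB, AK, OU, OT]
Visit RE → queue [WY, YB, AK, OU, OT]
Visit WY → queue [YB, AK, OU, OT]
Visit YB → queue [AK, OU, OT]
Visit AK → queue [OU, OT]
Visit OU → queue [OT]
Visit OT → queue []

Visit order: OC, BK, DQ, EA, MJ, OG, WD, FU, ME, RE, WY, YB, AK, OU, OT

WY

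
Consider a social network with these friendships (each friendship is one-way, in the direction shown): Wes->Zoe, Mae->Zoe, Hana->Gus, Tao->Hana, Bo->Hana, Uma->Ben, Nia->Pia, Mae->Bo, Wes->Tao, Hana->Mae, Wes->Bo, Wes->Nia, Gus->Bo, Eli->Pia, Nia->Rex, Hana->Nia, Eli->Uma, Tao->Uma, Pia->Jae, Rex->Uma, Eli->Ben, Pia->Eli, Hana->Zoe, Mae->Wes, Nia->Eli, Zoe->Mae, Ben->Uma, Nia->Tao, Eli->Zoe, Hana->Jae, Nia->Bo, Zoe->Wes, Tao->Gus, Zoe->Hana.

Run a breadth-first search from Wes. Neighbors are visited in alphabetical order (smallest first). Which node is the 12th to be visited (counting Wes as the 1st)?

Visit Wes; enqueue Bo, Nia, Tao, Zoe → queue [Bo, Nia, Tao, Zoe]
Visit Bo; enqueue Hana → queue [Nia, Tao, Zoe, Hana]
Visit Nia; enqueue Eli, Pia, Rex → queue [Tao, Zoe, Hana, Eli, Pia, Rex]
Visit Tao; enqueue Gus, Uma → queue [Zoe, Hana, Eli, Pia, Rex, Gus, Uma]
Visit Zoe; enqueue Mae → queue [Hana, Eli, Pia, Rex, Gus, Uma, Mae]
Visit Hana; enqueue Jae → queue [Eli, Pia, Rex, Gus, Uma, Mae, Jae]
Visit Eli; enqueue Ben → queue [Pia, Rex, Gus, Uma, Mae, Jae, Ben]
Visit Pia → queue [Rex, Gus, Uma, Mae, Jae, Ben]
Visit Rex → queue [Gus, Uma, Mae, Jae, Ben]
Visit Gus → queue [Uma, Mae, Jae, Ben]
Visit Uma → queue [Mae, Jae, Ben]
Visit Mae → queue [Jae, Ben]
Visit Jae → queue [Ben]
Visit Ben → queue []

Visit order: Wes, Bo, Nia, Tao, Zoe, Hana, Eli, Pia, Rex, Gus, Uma, Mae, Jae, Ben

Mae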